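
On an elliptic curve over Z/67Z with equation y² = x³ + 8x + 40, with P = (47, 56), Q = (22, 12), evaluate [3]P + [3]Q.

(50, 63)

First 3P:
Repeated addition: build up to 3P.
2P: tangent at (47, 56): λ = (3·47² + 8)/(2·56) ≡ 2/45. 45⁻¹ ≡ 3 (mod 67) since 45·3 = 135 ≡ 1, so λ ≡ 2·3 ≡ 6.
  x = λ² - 47 - 47 = 36 - 94 ≡ 9; y = λ·(47 - 9) - 56 ≡ 38. → (9, 38)
3P: (9, 38) + (47, 56). λ = (56 - 38)/(47 - 9) ≡ 18/38 mod 67. 38⁻¹ ≡ 30 (mod 67) since 38·30 = 1140 ≡ 1, so λ ≡ 4.
  x = λ² - 9 - 47 = 16 - 56 ≡ 27; y = λ·(9 - 27) - 38 ≡ 24. → (27, 24)
3P = (27, 24).
Next 3Q:
Repeated addition: build up to 3Q.
2Q: tangent at (22, 12): λ = (3·22² + 8)/(2·12) ≡ 53/24. 24⁻¹ ≡ 14 (mod 67), so λ ≡ 53·14 ≡ 5.
  x = λ² - 22 - 22 = 25 - 44 ≡ 48; y = λ·(22 - 48) - 12 ≡ 59. → (48, 59)
3Q: (48, 59) + (22, 12). λ = (12 - 59)/(22 - 48) ≡ 20/41 mod 67. 41⁻¹ ≡ 18 (mod 67), so λ ≡ 25.
  x = λ² - 48 - 22 = 625 - 70 ≡ 19; y = λ·(48 - 19) - 59 ≡ 63. → (19, 63)
3Q = (19, 63).
Finally 3P + 3Q:
(27, 24) + (19, 63). λ = (63 - 24)/(19 - 27) ≡ 39/59 mod 67. 59⁻¹ ≡ 25 (mod 67), so λ ≡ 37.
  x = λ² - 27 - 19 = 1369 - 46 ≡ 50; y = λ·(27 - 50) - 24 ≡ 63. → (50, 63)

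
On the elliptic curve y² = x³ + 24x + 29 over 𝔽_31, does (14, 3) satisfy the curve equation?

yes

y² = 3² ≡ 9; x³ + 24x + 29 = 3109 ≡ 9 (mod 31). 9 = 9.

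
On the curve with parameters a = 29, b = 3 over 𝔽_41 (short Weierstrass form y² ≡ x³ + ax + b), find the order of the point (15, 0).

2

2P: (15, 0) + (15, 0): same x and y₁ ≡ -y₂, so the sum is O.
2P = O, so the order is 2.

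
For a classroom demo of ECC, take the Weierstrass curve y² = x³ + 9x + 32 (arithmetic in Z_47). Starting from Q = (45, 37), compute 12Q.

Double-and-add on 12 = (1100)₂. Start with Q = (45, 37) for the leading 1-bit.
double: tangent at (45, 37): λ = (3·45² + 9)/(2·37) ≡ 21/27. 27⁻¹ ≡ 7 (mod 47), so λ ≡ 21·7 ≡ 6.
  x = λ² - 45 - 45 = 36 - 90 ≡ 40; y = λ·(45 - 40) - 37 ≡ 40. → (40, 40)
add Q: (40, 40) + (45, 37). λ = (37 - 40)/(45 - 40) ≡ 44/5 mod 47. 5⁻¹ ≡ 19 (mod 47) since 5·19 = 95 ≡ 1, so λ ≡ 37.
  x = λ² - 40 - 45 = 1369 - 85 ≡ 15; y = λ·(40 - 15) - 40 ≡ 39. → (15, 39)
double: tangent at (15, 39): λ = (3·15² + 9)/(2·39) ≡ 26/31. 31⁻¹ ≡ 44 (mod 47) since 31·44 = 1364 ≡ 1, so λ ≡ 26·44 ≡ 16.
  x = λ² - 15 - 15 = 256 - 30 ≡ 38; y = λ·(15 - 38) - 39 ≡ 16. → (38, 16)
double: tangent at (38, 16): λ = (3·38² + 9)/(2·16) ≡ 17/32. 32⁻¹ ≡ 25 (mod 47), so λ ≡ 17·25 ≡ 2.
  x = λ² - 38 - 38 = 4 - 76 ≡ 22; y = λ·(38 - 22) - 16 ≡ 16. → (22, 16)

(22, 16)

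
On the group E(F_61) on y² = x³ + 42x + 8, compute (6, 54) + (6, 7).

The two points share x = 6 and their y-coordinates satisfy 54 + 7 ≡ 0 (mod 61), so they are inverses. Their sum is the point at infinity.

O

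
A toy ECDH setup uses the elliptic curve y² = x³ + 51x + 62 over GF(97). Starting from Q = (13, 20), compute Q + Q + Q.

(36, 32)

Repeated addition: build up to 3Q.
2Q: tangent at (13, 20): λ = (3·13² + 51)/(2·20) ≡ 73/40. 40⁻¹ ≡ 17 (mod 97), so λ ≡ 73·17 ≡ 77.
  x = λ² - 13 - 13 = 5929 - 26 ≡ 83; y = λ·(13 - 83) - 20 ≡ 22. → (83, 22)
3Q: (83, 22) + (13, 20). λ = (20 - 22)/(13 - 83) ≡ 95/27 mod 97. 27⁻¹ ≡ 18 (mod 97) since 27·18 = 486 ≡ 1, so λ ≡ 61.
  x = λ² - 83 - 13 = 3721 - 96 ≡ 36; y = λ·(83 - 36) - 22 ≡ 32. → (36, 32)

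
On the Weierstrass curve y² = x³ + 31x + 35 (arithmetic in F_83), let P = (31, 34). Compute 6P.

(20, 40)

Repeated addition: build up to 6P.
2P: tangent at (31, 34): λ = (3·31² + 31)/(2·34) ≡ 9/68. 68⁻¹ ≡ 11 (mod 83) since 68·11 = 748 ≡ 1, so λ ≡ 9·11 ≡ 16.
  x = λ² - 31 - 31 = 256 - 62 ≡ 28; y = λ·(31 - 28) - 34 ≡ 14. → (28, 14)
3P: (28, 14) + (31, 34). λ = (34 - 14)/(31 - 28) ≡ 20/3 mod 83. 3⁻¹ ≡ 28 (mod 83) since 3·28 = 84 ≡ 1, so λ ≡ 62.
  x = λ² - 28 - 31 = 3844 - 59 ≡ 50; y = λ·(28 - 50) - 14 ≡ 33. → (50, 33)
4P: (50, 33) + (31, 34). λ = (34 - 33)/(31 - 50) ≡ 1/64 mod 83. 64⁻¹ ≡ 48 (mod 83), so λ ≡ 48.
  x = λ² - 50 - 31 = 2304 - 81 ≡ 65; y = λ·(50 - 65) - 33 ≡ 77. → (65, 77)
5P: (65, 77) + (31, 34). λ = (34 - 77)/(31 - 65) ≡ 40/49 mod 83. 49⁻¹ ≡ 61 (mod 83), so λ ≡ 33.
  x = λ² - 65 - 31 = 1089 - 96 ≡ 80; y = λ·(65 - 80) - 77 ≡ 9. → (80, 9)
6P: (80, 9) + (31, 34). λ = (34 - 9)/(31 - 80) ≡ 25/34 mod 83. 34⁻¹ ≡ 22 (mod 83) since 34·22 = 748 ≡ 1, so λ ≡ 52.
  x = λ² - 80 - 31 = 2704 - 111 ≡ 20; y = λ·(80 - 20) - 9 ≡ 40. → (20, 40)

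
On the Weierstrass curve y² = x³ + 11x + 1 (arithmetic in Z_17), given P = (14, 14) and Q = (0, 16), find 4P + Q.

First 4P:
Double-and-add on 4 = (100)₂. Start with P = (14, 14) for the leading 1-bit.
double: tangent at (14, 14): λ = (3·14² + 11)/(2·14) ≡ 4/11. 11⁻¹ ≡ 14 (mod 17), so λ ≡ 4·14 ≡ 5.
  x = λ² - 14 - 14 = 25 - 28 ≡ 14; y = λ·(14 - 14) - 14 ≡ 3. → (14, 3)
double: tangent at (14, 3): λ = (3·14² + 11)/(2·3) ≡ 4/6. 6⁻¹ ≡ 3 (mod 17) since 6·3 = 18 ≡ 1, so λ ≡ 4·3 ≡ 12.
  x = λ² - 14 - 14 = 144 - 28 ≡ 14; y = λ·(14 - 14) - 3 ≡ 14. → (14, 14)
4P = (14, 14).
Finally 4P + Q:
(14, 14) + (0, 16). λ = (16 - 14)/(0 - 14) ≡ 2/3 mod 17. 3⁻¹ ≡ 6 (mod 17), so λ ≡ 12.
  x = λ² - 14 - 0 = 144 - 14 ≡ 11; y = λ·(14 - 11) - 14 ≡ 5. → (11, 5)

(11, 5)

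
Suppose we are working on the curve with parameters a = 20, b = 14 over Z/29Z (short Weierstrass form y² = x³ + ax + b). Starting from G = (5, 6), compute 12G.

(2, 2)

Double-and-add on 12 = (1100)₂. Start with G = (5, 6) for the leading 1-bit.
double: tangent at (5, 6): λ = (3·5² + 20)/(2·6) ≡ 8/12. 12⁻¹ ≡ 17 (mod 29), so λ ≡ 8·17 ≡ 20.
  x = λ² - 5 - 5 = 400 - 10 ≡ 13; y = λ·(5 - 13) - 6 ≡ 8. → (13, 8)
add G: (13, 8) + (5, 6). λ = (6 - 8)/(5 - 13) ≡ 27/21 mod 29. 21⁻¹ ≡ 18 (mod 29), so λ ≡ 22.
  x = λ² - 13 - 5 = 484 - 18 ≡ 2; y = λ·(13 - 2) - 8 ≡ 2. → (2, 2)
double: tangent at (2, 2): λ = (3·2² + 20)/(2·2) ≡ 3/4. 4⁻¹ ≡ 22 (mod 29), so λ ≡ 3·22 ≡ 8.
  x = λ² - 2 - 2 = 64 - 4 ≡ 2; y = λ·(2 - 2) - 2 ≡ 27. → (2, 27)
double: tangent at (2, 27): λ = (3·2² + 20)/(2·27) ≡ 3/25. 25⁻¹ ≡ 7 (mod 29), so λ ≡ 3·7 ≡ 21.
  x = λ² - 2 - 2 = 441 - 4 ≡ 2; y = λ·(2 - 2) - 27 ≡ 2. → (2, 2)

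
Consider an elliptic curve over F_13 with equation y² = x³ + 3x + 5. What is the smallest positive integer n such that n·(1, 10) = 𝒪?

2P: tangent at (1, 10): λ = (3·1² + 3)/(2·10) ≡ 6/7. 7⁻¹ ≡ 2 (mod 13) since 7·2 = 14 ≡ 1, so λ ≡ 6·2 ≡ 12.
  x = λ² - 1 - 1 = 144 - 2 ≡ 12; y = λ·(1 - 12) - 10 ≡ 1. → (12, 1)
3P: (12, 1) + (1, 10). λ = (10 - 1)/(1 - 12) ≡ 9/2 mod 13. 2⁻¹ ≡ 7 (mod 13) since 2·7 = 14 ≡ 1, so λ ≡ 11.
  x = λ² - 12 - 1 = 121 - 13 ≡ 4; y = λ·(12 - 4) - 1 ≡ 9. → (4, 9)
4P: (4, 9) + (1, 10). λ = (10 - 9)/(1 - 4) ≡ 1/10 mod 13. 10⁻¹ ≡ 4 (mod 13), so λ ≡ 4.
  x = λ² - 4 - 1 = 16 - 5 ≡ 11; y = λ·(4 - 11) - 9 ≡ 2. → (11, 2)
5P: (11, 2) + (1, 10). λ = (10 - 2)/(1 - 11) ≡ 8/3 mod 13. 3⁻¹ ≡ 9 (mod 13), so λ ≡ 7.
  x = λ² - 11 - 1 = 49 - 12 ≡ 11; y = λ·(11 - 11) - 2 ≡ 11. → (11, 11)
6P: (11, 11) + (1, 10). λ = (10 - 11)/(1 - 11) ≡ 12/3 mod 13. 3⁻¹ ≡ 9 (mod 13) since 3·9 = 27 ≡ 1, so λ ≡ 4.
  x = λ² - 11 - 1 = 16 - 12 ≡ 4; y = λ·(11 - 4) - 11 ≡ 4. → (4, 4)
7P: (4, 4) + (1, 10). λ = (10 - 4)/(1 - 4) ≡ 6/10 mod 13. 10⁻¹ ≡ 4 (mod 13) since 10·4 = 40 ≡ 1, so λ ≡ 11.
  x = λ² - 4 - 1 = 121 - 5 ≡ 12; y = λ·(4 - 12) - 4 ≡ 12. → (12, 12)
8P: (12, 12) + (1, 10). λ = (10 - 12)/(1 - 12) ≡ 11/2 mod 13. 2⁻¹ ≡ 7 (mod 13), so λ ≡ 12.
  x = λ² - 12 - 1 = 144 - 13 ≡ 1; y = λ·(12 - 1) - 12 ≡ 3. → (1, 3)
9P: (1, 3) + (1, 10): same x and y₁ ≡ -y₂, so the sum is 𝒪.
9P = 𝒪, so the order is 9.

9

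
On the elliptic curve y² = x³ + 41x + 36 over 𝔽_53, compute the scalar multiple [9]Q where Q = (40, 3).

(28, 44)

Repeated addition: build up to 9Q.
2Q: tangent at (40, 3): λ = (3·40² + 41)/(2·3) ≡ 18/6. 6⁻¹ ≡ 9 (mod 53), so λ ≡ 18·9 ≡ 3.
  x = λ² - 40 - 40 = 9 - 80 ≡ 35; y = λ·(40 - 35) - 3 ≡ 12. → (35, 12)
3Q: (35, 12) + (40, 3). λ = (3 - 12)/(40 - 35) ≡ 44/5 mod 53. 5⁻¹ ≡ 32 (mod 53), so λ ≡ 30.
  x = λ² - 35 - 40 = 900 - 75 ≡ 30; y = λ·(35 - 30) - 12 ≡ 32. → (30, 32)
4Q: (30, 32) + (40, 3). λ = (3 - 32)/(40 - 30) ≡ 24/10 mod 53. 10⁻¹ ≡ 16 (mod 53) since 10·16 = 160 ≡ 1, so λ ≡ 13.
  x = λ² - 30 - 40 = 169 - 70 ≡ 46; y = λ·(30 - 46) - 32 ≡ 25. → (46, 25)
5Q: (46, 25) + (40, 3). λ = (3 - 25)/(40 - 46) ≡ 31/47 mod 53. 47⁻¹ ≡ 44 (mod 53) since 47·44 = 2068 ≡ 1, so λ ≡ 39.
  x = λ² - 46 - 40 = 1521 - 86 ≡ 4; y = λ·(46 - 4) - 25 ≡ 23. → (4, 23)
6Q: (4, 23) + (40, 3). λ = (3 - 23)/(40 - 4) ≡ 33/36 mod 53. 36⁻¹ ≡ 28 (mod 53), so λ ≡ 23.
  x = λ² - 4 - 40 = 529 - 44 ≡ 8; y = λ·(4 - 8) - 23 ≡ 44. → (8, 44)
7Q: (8, 44) + (40, 3). λ = (3 - 44)/(40 - 8) ≡ 12/32 mod 53. 32⁻¹ ≡ 5 (mod 53) since 32·5 = 160 ≡ 1, so λ ≡ 7.
  x = λ² - 8 - 40 = 49 - 48 ≡ 1; y = λ·(8 - 1) - 44 ≡ 5. → (1, 5)
8Q: (1, 5) + (40, 3). λ = (3 - 5)/(40 - 1) ≡ 51/39 mod 53. 39⁻¹ ≡ 34 (mod 53), so λ ≡ 38.
  x = λ² - 1 - 40 = 1444 - 41 ≡ 25; y = λ·(1 - 25) - 5 ≡ 37. → (25, 37)
9Q: (25, 37) + (40, 3). λ = (3 - 37)/(40 - 25) ≡ 19/15 mod 53. 15⁻¹ ≡ 46 (mod 53), so λ ≡ 26.
  x = λ² - 25 - 40 = 676 - 65 ≡ 28; y = λ·(25 - 28) - 37 ≡ 44. → (28, 44)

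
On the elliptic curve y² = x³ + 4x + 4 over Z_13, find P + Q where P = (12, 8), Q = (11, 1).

(12, 8) + (11, 1). λ = (1 - 8)/(11 - 12) ≡ 6/12 mod 13. 12⁻¹ ≡ 12 (mod 13) since 12·12 = 144 ≡ 1, so λ ≡ 7.
  x = λ² - 12 - 11 = 49 - 23 ≡ 0; y = λ·(12 - 0) - 8 ≡ 11. → (0, 11)

(0, 11)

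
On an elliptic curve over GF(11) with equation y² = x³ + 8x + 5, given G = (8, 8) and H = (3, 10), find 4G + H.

First 4G:
Repeated addition: build up to 4G.
2G: tangent at (8, 8): λ = (3·8² + 8)/(2·8) ≡ 2/5. 5⁻¹ ≡ 9 (mod 11) since 5·9 = 45 ≡ 1, so λ ≡ 2·9 ≡ 7.
  x = λ² - 8 - 8 = 49 - 16 ≡ 0; y = λ·(8 - 0) - 8 ≡ 4. → (0, 4)
3G: (0, 4) + (8, 8). λ = (8 - 4)/(8 - 0) ≡ 4/8 mod 11. 8⁻¹ ≡ 7 (mod 11) since 8·7 = 56 ≡ 1, so λ ≡ 6.
  x = λ² - 0 - 8 = 36 - 8 ≡ 6; y = λ·(0 - 6) - 4 ≡ 4. → (6, 4)
4G: (6, 4) + (8, 8). λ = (8 - 4)/(8 - 6) ≡ 4/2 mod 11. 2⁻¹ ≡ 6 (mod 11), so λ ≡ 2.
  x = λ² - 6 - 8 = 4 - 14 ≡ 1; y = λ·(6 - 1) - 4 ≡ 6. → (1, 6)
4G = (1, 6).
Finally 4G + H:
(1, 6) + (3, 10). λ = (10 - 6)/(3 - 1) ≡ 4/2 mod 11. 2⁻¹ ≡ 6 (mod 11), so λ ≡ 2.
  x = λ² - 1 - 3 = 4 - 4 ≡ 0; y = λ·(1 - 0) - 6 ≡ 7. → (0, 7)

(0, 7)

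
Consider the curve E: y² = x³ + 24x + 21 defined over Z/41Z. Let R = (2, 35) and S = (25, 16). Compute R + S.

(16, 14)

(2, 35) + (25, 16). λ = (16 - 35)/(25 - 2) ≡ 22/23 mod 41. 23⁻¹ ≡ 25 (mod 41) since 23·25 = 575 ≡ 1, so λ ≡ 17.
  x = λ² - 2 - 25 = 289 - 27 ≡ 16; y = λ·(2 - 16) - 35 ≡ 14. → (16, 14)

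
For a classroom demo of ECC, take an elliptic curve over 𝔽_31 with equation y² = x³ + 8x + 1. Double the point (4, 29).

(2, 5)

tangent at (4, 29): λ = (3·4² + 8)/(2·29) ≡ 25/27. 27⁻¹ ≡ 23 (mod 31), so λ ≡ 25·23 ≡ 17.
  x = λ² - 4 - 4 = 289 - 8 ≡ 2; y = λ·(4 - 2) - 29 ≡ 5. → (2, 5)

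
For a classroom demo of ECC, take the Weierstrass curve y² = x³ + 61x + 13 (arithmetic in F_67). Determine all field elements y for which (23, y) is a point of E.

x³ + 61x + 13 = 13583 ≡ 49 (mod 67).
Square roots of 49 mod 67: 7 and 60 (since 7² = 49 ≡ 49).

7, 60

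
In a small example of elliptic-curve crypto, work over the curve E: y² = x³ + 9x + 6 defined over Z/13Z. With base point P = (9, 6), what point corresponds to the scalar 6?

(10, 2)

Double-and-add on 6 = (110)₂. Start with P = (9, 6) for the leading 1-bit.
double: tangent at (9, 6): λ = (3·9² + 9)/(2·6) ≡ 5/12. 12⁻¹ ≡ 12 (mod 13), so λ ≡ 5·12 ≡ 8.
  x = λ² - 9 - 9 = 64 - 18 ≡ 7; y = λ·(9 - 7) - 6 ≡ 10. → (7, 10)
add P: (7, 10) + (9, 6). λ = (6 - 10)/(9 - 7) ≡ 9/2 mod 13. 2⁻¹ ≡ 7 (mod 13), so λ ≡ 11.
  x = λ² - 7 - 9 = 121 - 16 ≡ 1; y = λ·(7 - 1) - 10 ≡ 4. → (1, 4)
double: tangent at (1, 4): λ = (3·1² + 9)/(2·4) ≡ 12/8. 8⁻¹ ≡ 5 (mod 13), so λ ≡ 12·5 ≡ 8.
  x = λ² - 1 - 1 = 64 - 2 ≡ 10; y = λ·(1 - 10) - 4 ≡ 2. → (10, 2)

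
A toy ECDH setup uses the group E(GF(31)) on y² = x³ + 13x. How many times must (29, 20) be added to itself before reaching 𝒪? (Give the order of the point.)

8

2P: tangent at (29, 20): λ = (3·29² + 13)/(2·20) ≡ 25/9. 9⁻¹ ≡ 7 (mod 31) since 9·7 = 63 ≡ 1, so λ ≡ 25·7 ≡ 20.
  x = λ² - 29 - 29 = 400 - 58 ≡ 1; y = λ·(29 - 1) - 20 ≡ 13. → (1, 13)
3P: (1, 13) + (29, 20). λ = (20 - 13)/(29 - 1) ≡ 7/28 mod 31. 28⁻¹ ≡ 10 (mod 31), so λ ≡ 8.
  x = λ² - 1 - 29 = 64 - 30 ≡ 3; y = λ·(1 - 3) - 13 ≡ 2. → (3, 2)
4P: (3, 2) + (29, 20). λ = (20 - 2)/(29 - 3) ≡ 18/26 mod 31. 26⁻¹ ≡ 6 (mod 31) since 26·6 = 156 ≡ 1, so λ ≡ 15.
  x = λ² - 3 - 29 = 225 - 32 ≡ 7; y = λ·(3 - 7) - 2 ≡ 0. → (7, 0)
5P: (7, 0) + (29, 20). λ = (20 - 0)/(29 - 7) ≡ 20/22 mod 31. 22⁻¹ ≡ 24 (mod 31), so λ ≡ 15.
  x = λ² - 7 - 29 = 225 - 36 ≡ 3; y = λ·(7 - 3) - 0 ≡ 29. → (3, 29)
6P: (3, 29) + (29, 20). λ = (20 - 29)/(29 - 3) ≡ 22/26 mod 31. 26⁻¹ ≡ 6 (mod 31), so λ ≡ 8.
  x = λ² - 3 - 29 = 64 - 32 ≡ 1; y = λ·(3 - 1) - 29 ≡ 18. → (1, 18)
7P: (1, 18) + (29, 20). λ = (20 - 18)/(29 - 1) ≡ 2/28 mod 31. 28⁻¹ ≡ 10 (mod 31), so λ ≡ 20.
  x = λ² - 1 - 29 = 400 - 30 ≡ 29; y = λ·(1 - 29) - 18 ≡ 11. → (29, 11)
8P: (29, 11) + (29, 20): same x and y₁ ≡ -y₂, so the sum is 𝒪.
8P = 𝒪, so the order is 8.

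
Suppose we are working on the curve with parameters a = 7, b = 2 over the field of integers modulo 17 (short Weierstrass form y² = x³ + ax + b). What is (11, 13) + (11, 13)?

tangent at (11, 13): λ = (3·11² + 7)/(2·13) ≡ 13/9. 9⁻¹ ≡ 2 (mod 17), so λ ≡ 13·2 ≡ 9.
  x = λ² - 11 - 11 = 81 - 22 ≡ 8; y = λ·(11 - 8) - 13 ≡ 14. → (8, 14)

(8, 14)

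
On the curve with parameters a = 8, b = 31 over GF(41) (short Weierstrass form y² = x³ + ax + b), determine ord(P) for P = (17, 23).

8

2P: tangent at (17, 23): λ = (3·17² + 8)/(2·23) ≡ 14/5. 5⁻¹ ≡ 33 (mod 41), so λ ≡ 14·33 ≡ 11.
  x = λ² - 17 - 17 = 121 - 34 ≡ 5; y = λ·(17 - 5) - 23 ≡ 27. → (5, 27)
3P: (5, 27) + (17, 23). λ = (23 - 27)/(17 - 5) ≡ 37/12 mod 41. 12⁻¹ ≡ 24 (mod 41), so λ ≡ 27.
  x = λ² - 5 - 17 = 729 - 22 ≡ 10; y = λ·(5 - 10) - 27 ≡ 2. → (10, 2)
4P: (10, 2) + (17, 23). λ = (23 - 2)/(17 - 10) ≡ 21/7 mod 41. 7⁻¹ ≡ 6 (mod 41) since 7·6 = 42 ≡ 1, so λ ≡ 3.
  x = λ² - 10 - 17 = 9 - 27 ≡ 23; y = λ·(10 - 23) - 2 ≡ 0. → (23, 0)
5P: (23, 0) + (17, 23). λ = (23 - 0)/(17 - 23) ≡ 23/35 mod 41. 35⁻¹ ≡ 34 (mod 41), so λ ≡ 3.
  x = λ² - 23 - 17 = 9 - 40 ≡ 10; y = λ·(23 - 10) - 0 ≡ 39. → (10, 39)
6P: (10, 39) + (17, 23). λ = (23 - 39)/(17 - 10) ≡ 25/7 mod 41. 7⁻¹ ≡ 6 (mod 41) since 7·6 = 42 ≡ 1, so λ ≡ 27.
  x = λ² - 10 - 17 = 729 - 27 ≡ 5; y = λ·(10 - 5) - 39 ≡ 14. → (5, 14)
7P: (5, 14) + (17, 23). λ = (23 - 14)/(17 - 5) ≡ 9/12 mod 41. 12⁻¹ ≡ 24 (mod 41), so λ ≡ 11.
  x = λ² - 5 - 17 = 121 - 22 ≡ 17; y = λ·(5 - 17) - 14 ≡ 18. → (17, 18)
8P: (17, 18) + (17, 23): same x and y₁ ≡ -y₂, so the sum is O.
8P = O, so the order is 8.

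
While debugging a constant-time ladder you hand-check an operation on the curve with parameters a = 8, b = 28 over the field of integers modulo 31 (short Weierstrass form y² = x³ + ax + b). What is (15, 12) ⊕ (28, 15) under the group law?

(13, 29)

(15, 12) + (28, 15). λ = (15 - 12)/(28 - 15) ≡ 3/13 mod 31. 13⁻¹ ≡ 12 (mod 31) since 13·12 = 156 ≡ 1, so λ ≡ 5.
  x = λ² - 15 - 28 = 25 - 43 ≡ 13; y = λ·(15 - 13) - 12 ≡ 29. → (13, 29)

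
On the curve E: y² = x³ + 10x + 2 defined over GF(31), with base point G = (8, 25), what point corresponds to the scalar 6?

Double-and-add on 6 = (110)₂. Start with G = (8, 25) for the leading 1-bit.
double: tangent at (8, 25): λ = (3·8² + 10)/(2·25) ≡ 16/19. 19⁻¹ ≡ 18 (mod 31) since 19·18 = 342 ≡ 1, so λ ≡ 16·18 ≡ 9.
  x = λ² - 8 - 8 = 81 - 16 ≡ 3; y = λ·(8 - 3) - 25 ≡ 20. → (3, 20)
add G: (3, 20) + (8, 25). λ = (25 - 20)/(8 - 3) ≡ 5/5 mod 31. 5⁻¹ ≡ 25 (mod 31) since 5·25 = 125 ≡ 1, so λ ≡ 1.
  x = λ² - 3 - 8 = 1 - 11 ≡ 21; y = λ·(3 - 21) - 20 ≡ 24. → (21, 24)
double: tangent at (21, 24): λ = (3·21² + 10)/(2·24) ≡ 0/17. 17⁻¹ ≡ 11 (mod 31), so λ ≡ 0·11 ≡ 0.
  x = λ² - 21 - 21 = 0 - 42 ≡ 20; y = λ·(21 - 20) - 24 ≡ 7. → (20, 7)

(20, 7)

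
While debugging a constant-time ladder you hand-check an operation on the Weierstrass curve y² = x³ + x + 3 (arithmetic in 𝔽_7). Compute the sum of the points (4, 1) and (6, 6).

(4, 1) + (6, 6). λ = (6 - 1)/(6 - 4) ≡ 5/2 mod 7. 2⁻¹ ≡ 4 (mod 7), so λ ≡ 6.
  x = λ² - 4 - 6 = 36 - 10 ≡ 5; y = λ·(4 - 5) - 1 ≡ 0. → (5, 0)

(5, 0)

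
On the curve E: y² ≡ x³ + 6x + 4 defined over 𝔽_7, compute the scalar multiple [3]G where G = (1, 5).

(6, 2)

Repeated addition: build up to 3G.
2G: tangent at (1, 5): λ = (3·1² + 6)/(2·5) ≡ 2/3. 3⁻¹ ≡ 5 (mod 7), so λ ≡ 2·5 ≡ 3.
  x = λ² - 1 - 1 = 9 - 2 ≡ 0; y = λ·(1 - 0) - 5 ≡ 5. → (0, 5)
3G: (0, 5) + (1, 5). λ = (5 - 5)/(1 - 0) ≡ 0/1 mod 7. 1⁻¹ ≡ 1 (mod 7), so λ ≡ 0.
  x = λ² - 0 - 1 = 0 - 1 ≡ 6; y = λ·(0 - 6) - 5 ≡ 2. → (6, 2)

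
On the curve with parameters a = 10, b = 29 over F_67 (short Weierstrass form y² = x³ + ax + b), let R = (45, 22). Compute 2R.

tangent at (45, 22): λ = (3·45² + 10)/(2·22) ≡ 55/44. 44⁻¹ ≡ 32 (mod 67), so λ ≡ 55·32 ≡ 18.
  x = λ² - 45 - 45 = 324 - 90 ≡ 33; y = λ·(45 - 33) - 22 ≡ 60. → (33, 60)

(33, 60)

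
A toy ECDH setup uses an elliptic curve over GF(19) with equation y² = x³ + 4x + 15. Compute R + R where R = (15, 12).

tangent at (15, 12): λ = (3·15² + 4)/(2·12) ≡ 14/5. 5⁻¹ ≡ 4 (mod 19) since 5·4 = 20 ≡ 1, so λ ≡ 14·4 ≡ 18.
  x = λ² - 15 - 15 = 324 - 30 ≡ 9; y = λ·(15 - 9) - 12 ≡ 1. → (9, 1)

(9, 1)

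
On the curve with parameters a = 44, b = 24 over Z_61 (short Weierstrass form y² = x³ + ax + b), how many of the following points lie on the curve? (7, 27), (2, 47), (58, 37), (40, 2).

0

(7, 27): 27² ≡ 58, rhs ≡ 4 → off.
(2, 47): 47² ≡ 13, rhs ≡ 59 → off.
(58, 37): 37² ≡ 27, rhs ≡ 48 → off.
(40, 2): 2² ≡ 4, rhs ≡ 26 → off.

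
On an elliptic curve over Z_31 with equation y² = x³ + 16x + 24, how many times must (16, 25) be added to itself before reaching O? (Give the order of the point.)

2P: tangent at (16, 25): λ = (3·16² + 16)/(2·25) ≡ 9/19. 19⁻¹ ≡ 18 (mod 31) since 19·18 = 342 ≡ 1, so λ ≡ 9·18 ≡ 7.
  x = λ² - 16 - 16 = 49 - 32 ≡ 17; y = λ·(16 - 17) - 25 ≡ 30. → (17, 30)
3P: (17, 30) + (16, 25). λ = (25 - 30)/(16 - 17) ≡ 26/30 mod 31. 30⁻¹ ≡ 30 (mod 31), so λ ≡ 5.
  x = λ² - 17 - 16 = 25 - 33 ≡ 23; y = λ·(17 - 23) - 30 ≡ 2. → (23, 2)
4P: (23, 2) + (16, 25). λ = (25 - 2)/(16 - 23) ≡ 23/24 mod 31. 24⁻¹ ≡ 22 (mod 31), so λ ≡ 10.
  x = λ² - 23 - 16 = 100 - 39 ≡ 30; y = λ·(23 - 30) - 2 ≡ 21. → (30, 21)
5P: (30, 21) + (16, 25). λ = (25 - 21)/(16 - 30) ≡ 4/17 mod 31. 17⁻¹ ≡ 11 (mod 31), so λ ≡ 13.
  x = λ² - 30 - 16 = 169 - 46 ≡ 30; y = λ·(30 - 30) - 21 ≡ 10. → (30, 10)
6P: (30, 10) + (16, 25). λ = (25 - 10)/(16 - 30) ≡ 15/17 mod 31. 17⁻¹ ≡ 11 (mod 31) since 17·11 = 187 ≡ 1, so λ ≡ 10.
  x = λ² - 30 - 16 = 100 - 46 ≡ 23; y = λ·(30 - 23) - 10 ≡ 29. → (23, 29)
7P: (23, 29) + (16, 25). λ = (25 - 29)/(16 - 23) ≡ 27/24 mod 31. 24⁻¹ ≡ 22 (mod 31) since 24·22 = 528 ≡ 1, so λ ≡ 5.
  x = λ² - 23 - 16 = 25 - 39 ≡ 17; y = λ·(23 - 17) - 29 ≡ 1. → (17, 1)
8P: (17, 1) + (16, 25). λ = (25 - 1)/(16 - 17) ≡ 24/30 mod 31. 30⁻¹ ≡ 30 (mod 31) since 30·30 = 900 ≡ 1, so λ ≡ 7.
  x = λ² - 17 - 16 = 49 - 33 ≡ 16; y = λ·(17 - 16) - 1 ≡ 6. → (16, 6)
9P: (16, 6) + (16, 25): same x and y₁ ≡ -y₂, so the sum is O.
9P = O, so the order is 9.

9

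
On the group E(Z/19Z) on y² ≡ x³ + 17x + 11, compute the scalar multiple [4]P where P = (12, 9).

(16, 16)

Double-and-add on 4 = (100)₂. Start with P = (12, 9) for the leading 1-bit.
double: tangent at (12, 9): λ = (3·12² + 17)/(2·9) ≡ 12/18. 18⁻¹ ≡ 18 (mod 19) since 18·18 = 324 ≡ 1, so λ ≡ 12·18 ≡ 7.
  x = λ² - 12 - 12 = 49 - 24 ≡ 6; y = λ·(12 - 6) - 9 ≡ 14. → (6, 14)
double: tangent at (6, 14): λ = (3·6² + 17)/(2·14) ≡ 11/9. 9⁻¹ ≡ 17 (mod 19) since 9·17 = 153 ≡ 1, so λ ≡ 11·17 ≡ 16.
  x = λ² - 6 - 6 = 256 - 12 ≡ 16; y = λ·(6 - 16) - 14 ≡ 16. → (16, 16)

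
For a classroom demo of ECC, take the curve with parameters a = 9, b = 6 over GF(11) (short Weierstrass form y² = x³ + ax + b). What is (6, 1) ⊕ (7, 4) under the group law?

(6, 1) + (7, 4). λ = (4 - 1)/(7 - 6) ≡ 3/1 mod 11. 1⁻¹ ≡ 1 (mod 11) since 1·1 = 1 ≡ 1, so λ ≡ 3.
  x = λ² - 6 - 7 = 9 - 13 ≡ 7; y = λ·(6 - 7) - 1 ≡ 7. → (7, 7)

(7, 7)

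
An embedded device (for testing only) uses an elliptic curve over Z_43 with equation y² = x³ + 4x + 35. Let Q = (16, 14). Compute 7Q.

Double-and-add on 7 = (111)₂. Start with Q = (16, 14) for the leading 1-bit.
double: tangent at (16, 14): λ = (3·16² + 4)/(2·14) ≡ 41/28. 28⁻¹ ≡ 20 (mod 43) since 28·20 = 560 ≡ 1, so λ ≡ 41·20 ≡ 3.
  x = λ² - 16 - 16 = 9 - 32 ≡ 20; y = λ·(16 - 20) - 14 ≡ 17. → (20, 17)
add Q: (20, 17) + (16, 14). λ = (14 - 17)/(16 - 20) ≡ 40/39 mod 43. 39⁻¹ ≡ 32 (mod 43), so λ ≡ 33.
  x = λ² - 20 - 16 = 1089 - 36 ≡ 21; y = λ·(20 - 21) - 17 ≡ 36. → (21, 36)
double: tangent at (21, 36): λ = (3·21² + 4)/(2·36) ≡ 37/29. 29⁻¹ ≡ 3 (mod 43), so λ ≡ 37·3 ≡ 25.
  x = λ² - 21 - 21 = 625 - 42 ≡ 24; y = λ·(21 - 24) - 36 ≡ 18. → (24, 18)
add Q: (24, 18) + (16, 14). λ = (14 - 18)/(16 - 24) ≡ 39/35 mod 43. 35⁻¹ ≡ 16 (mod 43), so λ ≡ 22.
  x = λ² - 24 - 16 = 484 - 40 ≡ 14; y = λ·(24 - 14) - 18 ≡ 30. → (14, 30)

(14, 30)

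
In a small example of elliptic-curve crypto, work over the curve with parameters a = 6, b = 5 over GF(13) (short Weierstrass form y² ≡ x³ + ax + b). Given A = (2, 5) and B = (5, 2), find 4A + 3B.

(5, 11)

First 4A:
Repeated addition: build up to 4A.
2A: tangent at (2, 5): λ = (3·2² + 6)/(2·5) ≡ 5/10. 10⁻¹ ≡ 4 (mod 13), so λ ≡ 5·4 ≡ 7.
  x = λ² - 2 - 2 = 49 - 4 ≡ 6; y = λ·(2 - 6) - 5 ≡ 6. → (6, 6)
3A: (6, 6) + (2, 5). λ = (5 - 6)/(2 - 6) ≡ 12/9 mod 13. 9⁻¹ ≡ 3 (mod 13), so λ ≡ 10.
  x = λ² - 6 - 2 = 100 - 8 ≡ 1; y = λ·(6 - 1) - 6 ≡ 5. → (1, 5)
4A: (1, 5) + (2, 5). λ = (5 - 5)/(2 - 1) ≡ 0/1 mod 13. 1⁻¹ ≡ 1 (mod 13), so λ ≡ 0.
  x = λ² - 1 - 2 = 0 - 3 ≡ 10; y = λ·(1 - 10) - 5 ≡ 8. → (10, 8)
4A = (10, 8).
Next 3B:
Repeated addition: build up to 3B.
2B: tangent at (5, 2): λ = (3·5² + 6)/(2·2) ≡ 3/4. 4⁻¹ ≡ 10 (mod 13), so λ ≡ 3·10 ≡ 4.
  x = λ² - 5 - 5 = 16 - 10 ≡ 6; y = λ·(5 - 6) - 2 ≡ 7. → (6, 7)
3B: (6, 7) + (5, 2). λ = (2 - 7)/(5 - 6) ≡ 8/12 mod 13. 12⁻¹ ≡ 12 (mod 13), so λ ≡ 5.
  x = λ² - 6 - 5 = 25 - 11 ≡ 1; y = λ·(6 - 1) - 7 ≡ 5. → (1, 5)
3B = (1, 5).
Finally 4A + 3B:
(10, 8) + (1, 5). λ = (5 - 8)/(1 - 10) ≡ 10/4 mod 13. 4⁻¹ ≡ 10 (mod 13), so λ ≡ 9.
  x = λ² - 10 - 1 = 81 - 11 ≡ 5; y = λ·(10 - 5) - 8 ≡ 11. → (5, 11)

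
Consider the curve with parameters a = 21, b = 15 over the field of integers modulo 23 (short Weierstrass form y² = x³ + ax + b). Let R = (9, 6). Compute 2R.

tangent at (9, 6): λ = (3·9² + 21)/(2·6) ≡ 11/12. 12⁻¹ ≡ 2 (mod 23) since 12·2 = 24 ≡ 1, so λ ≡ 11·2 ≡ 22.
  x = λ² - 9 - 9 = 484 - 18 ≡ 6; y = λ·(9 - 6) - 6 ≡ 14. → (6, 14)

(6, 14)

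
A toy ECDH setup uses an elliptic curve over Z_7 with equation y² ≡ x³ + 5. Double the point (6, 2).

tangent at (6, 2): λ = (3·6² + 0)/(2·2) ≡ 3/4. 4⁻¹ ≡ 2 (mod 7), so λ ≡ 3·2 ≡ 6.
  x = λ² - 6 - 6 = 36 - 12 ≡ 3; y = λ·(6 - 3) - 2 ≡ 2. → (3, 2)

(3, 2)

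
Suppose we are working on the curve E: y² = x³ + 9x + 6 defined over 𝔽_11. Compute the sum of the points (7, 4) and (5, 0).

(3, 4)

(7, 4) + (5, 0). λ = (0 - 4)/(5 - 7) ≡ 7/9 mod 11. 9⁻¹ ≡ 5 (mod 11) since 9·5 = 45 ≡ 1, so λ ≡ 2.
  x = λ² - 7 - 5 = 4 - 12 ≡ 3; y = λ·(7 - 3) - 4 ≡ 4. → (3, 4)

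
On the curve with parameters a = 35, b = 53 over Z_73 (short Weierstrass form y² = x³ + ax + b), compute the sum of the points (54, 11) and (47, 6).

(47, 67)

(54, 11) + (47, 6). λ = (6 - 11)/(47 - 54) ≡ 68/66 mod 73. 66⁻¹ ≡ 52 (mod 73), so λ ≡ 32.
  x = λ² - 54 - 47 = 1024 - 101 ≡ 47; y = λ·(54 - 47) - 11 ≡ 67. → (47, 67)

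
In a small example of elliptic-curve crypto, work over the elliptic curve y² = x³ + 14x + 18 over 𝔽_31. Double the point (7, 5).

(0, 24)

tangent at (7, 5): λ = (3·7² + 14)/(2·5) ≡ 6/10. 10⁻¹ ≡ 28 (mod 31) since 10·28 = 280 ≡ 1, so λ ≡ 6·28 ≡ 13.
  x = λ² - 7 - 7 = 169 - 14 ≡ 0; y = λ·(7 - 0) - 5 ≡ 24. → (0, 24)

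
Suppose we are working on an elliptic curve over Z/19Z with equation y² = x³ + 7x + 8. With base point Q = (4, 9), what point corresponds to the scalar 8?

(15, 7)

Repeated addition: build up to 8Q.
2Q: tangent at (4, 9): λ = (3·4² + 7)/(2·9) ≡ 17/18. 18⁻¹ ≡ 18 (mod 19), so λ ≡ 17·18 ≡ 2.
  x = λ² - 4 - 4 = 4 - 8 ≡ 15; y = λ·(4 - 15) - 9 ≡ 7. → (15, 7)
3Q: (15, 7) + (4, 9). λ = (9 - 7)/(4 - 15) ≡ 2/8 mod 19. 8⁻¹ ≡ 12 (mod 19) since 8·12 = 96 ≡ 1, so λ ≡ 5.
  x = λ² - 15 - 4 = 25 - 19 ≡ 6; y = λ·(15 - 6) - 7 ≡ 0. → (6, 0)
4Q: (6, 0) + (4, 9). λ = (9 - 0)/(4 - 6) ≡ 9/17 mod 19. 17⁻¹ ≡ 9 (mod 19), so λ ≡ 5.
  x = λ² - 6 - 4 = 25 - 10 ≡ 15; y = λ·(6 - 15) - 0 ≡ 12. → (15, 12)
5Q: (15, 12) + (4, 9). λ = (9 - 12)/(4 - 15) ≡ 16/8 mod 19. 8⁻¹ ≡ 12 (mod 19) since 8·12 = 96 ≡ 1, so λ ≡ 2.
  x = λ² - 15 - 4 = 4 - 19 ≡ 4; y = λ·(15 - 4) - 12 ≡ 10. → (4, 10)
6Q: (4, 10) + (4, 9): same x and y₁ ≡ -y₂, so the sum is O.
7Q: O + (4, 9) = (4, 9) (identity).
8Q: tangent at (4, 9): λ = (3·4² + 7)/(2·9) ≡ 17/18. 18⁻¹ ≡ 18 (mod 19), so λ ≡ 17·18 ≡ 2.
  x = λ² - 4 - 4 = 4 - 8 ≡ 15; y = λ·(4 - 15) - 9 ≡ 7. → (15, 7)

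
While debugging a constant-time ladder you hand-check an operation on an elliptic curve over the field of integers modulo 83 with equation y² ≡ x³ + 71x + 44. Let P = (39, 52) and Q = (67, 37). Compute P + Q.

(39, 52) + (67, 37). λ = (37 - 52)/(67 - 39) ≡ 68/28 mod 83. 28⁻¹ ≡ 3 (mod 83) since 28·3 = 84 ≡ 1, so λ ≡ 38.
  x = λ² - 39 - 67 = 1444 - 106 ≡ 10; y = λ·(39 - 10) - 52 ≡ 54. → (10, 54)

(10, 54)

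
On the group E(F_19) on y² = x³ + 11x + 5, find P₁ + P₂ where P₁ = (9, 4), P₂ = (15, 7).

(9, 4) + (15, 7). λ = (7 - 4)/(15 - 9) ≡ 3/6 mod 19. 6⁻¹ ≡ 16 (mod 19), so λ ≡ 10.
  x = λ² - 9 - 15 = 100 - 24 ≡ 0; y = λ·(9 - 0) - 4 ≡ 10. → (0, 10)

(0, 10)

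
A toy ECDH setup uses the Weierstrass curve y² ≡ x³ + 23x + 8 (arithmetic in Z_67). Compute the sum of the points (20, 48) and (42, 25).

(9, 41)

(20, 48) + (42, 25). λ = (25 - 48)/(42 - 20) ≡ 44/22 mod 67. 22⁻¹ ≡ 64 (mod 67) since 22·64 = 1408 ≡ 1, so λ ≡ 2.
  x = λ² - 20 - 42 = 4 - 62 ≡ 9; y = λ·(20 - 9) - 48 ≡ 41. → (9, 41)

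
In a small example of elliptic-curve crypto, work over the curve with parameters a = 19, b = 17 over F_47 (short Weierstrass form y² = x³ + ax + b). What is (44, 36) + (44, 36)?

tangent at (44, 36): λ = (3·44² + 19)/(2·36) ≡ 46/25. 25⁻¹ ≡ 32 (mod 47) since 25·32 = 800 ≡ 1, so λ ≡ 46·32 ≡ 15.
  x = λ² - 44 - 44 = 225 - 88 ≡ 43; y = λ·(44 - 43) - 36 ≡ 26. → (43, 26)

(43, 26)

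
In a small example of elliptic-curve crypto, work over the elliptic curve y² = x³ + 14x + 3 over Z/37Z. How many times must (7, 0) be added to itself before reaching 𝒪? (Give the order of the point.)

2

2P: (7, 0) + (7, 0): same x and y₁ ≡ -y₂, so the sum is 𝒪.
2P = 𝒪, so the order is 2.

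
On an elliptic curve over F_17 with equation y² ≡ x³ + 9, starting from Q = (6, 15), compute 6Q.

(0, 14)

Double-and-add on 6 = (110)₂. Start with Q = (6, 15) for the leading 1-bit.
double: tangent at (6, 15): λ = (3·6² + 0)/(2·15) ≡ 6/13. 13⁻¹ ≡ 4 (mod 17), so λ ≡ 6·4 ≡ 7.
  x = λ² - 6 - 6 = 49 - 12 ≡ 3; y = λ·(6 - 3) - 15 ≡ 6. → (3, 6)
add Q: (3, 6) + (6, 15). λ = (15 - 6)/(6 - 3) ≡ 9/3 mod 17. 3⁻¹ ≡ 6 (mod 17) since 3·6 = 18 ≡ 1, so λ ≡ 3.
  x = λ² - 3 - 6 = 9 - 9 ≡ 0; y = λ·(3 - 0) - 6 ≡ 3. → (0, 3)
double: tangent at (0, 3): λ = (3·0² + 0)/(2·3) ≡ 0/6. 6⁻¹ ≡ 3 (mod 17), so λ ≡ 0·3 ≡ 0.
  x = λ² - 0 - 0 = 0 - 0 ≡ 0; y = λ·(0 - 0) - 3 ≡ 14. → (0, 14)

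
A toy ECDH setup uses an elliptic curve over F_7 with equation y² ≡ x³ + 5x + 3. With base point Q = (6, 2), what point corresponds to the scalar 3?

O

Repeated addition: build up to 3Q.
2Q: tangent at (6, 2): λ = (3·6² + 5)/(2·2) ≡ 1/4. 4⁻¹ ≡ 2 (mod 7), so λ ≡ 1·2 ≡ 2.
  x = λ² - 6 - 6 = 4 - 12 ≡ 6; y = λ·(6 - 6) - 2 ≡ 5. → (6, 5)
3Q: (6, 5) + (6, 2): same x and y₁ ≡ -y₂, so the sum is O.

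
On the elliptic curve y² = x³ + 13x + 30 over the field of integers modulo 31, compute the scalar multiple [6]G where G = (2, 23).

(30, 4)

Double-and-add on 6 = (110)₂. Start with G = (2, 23) for the leading 1-bit.
double: tangent at (2, 23): λ = (3·2² + 13)/(2·23) ≡ 25/15. 15⁻¹ ≡ 29 (mod 31), so λ ≡ 25·29 ≡ 12.
  x = λ² - 2 - 2 = 144 - 4 ≡ 16; y = λ·(2 - 16) - 23 ≡ 26. → (16, 26)
add G: (16, 26) + (2, 23). λ = (23 - 26)/(2 - 16) ≡ 28/17 mod 31. 17⁻¹ ≡ 11 (mod 31) since 17·11 = 187 ≡ 1, so λ ≡ 29.
  x = λ² - 16 - 2 = 841 - 18 ≡ 17; y = λ·(16 - 17) - 26 ≡ 7. → (17, 7)
double: tangent at (17, 7): λ = (3·17² + 13)/(2·7) ≡ 12/14. 14⁻¹ ≡ 20 (mod 31) since 14·20 = 280 ≡ 1, so λ ≡ 12·20 ≡ 23.
  x = λ² - 17 - 17 = 529 - 34 ≡ 30; y = λ·(17 - 30) - 7 ≡ 4. → (30, 4)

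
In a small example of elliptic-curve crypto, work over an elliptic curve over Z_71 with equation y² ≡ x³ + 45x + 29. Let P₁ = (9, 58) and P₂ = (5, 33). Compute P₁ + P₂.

(65, 18)

(9, 58) + (5, 33). λ = (33 - 58)/(5 - 9) ≡ 46/67 mod 71. 67⁻¹ ≡ 53 (mod 71), so λ ≡ 24.
  x = λ² - 9 - 5 = 576 - 14 ≡ 65; y = λ·(9 - 65) - 58 ≡ 18. → (65, 18)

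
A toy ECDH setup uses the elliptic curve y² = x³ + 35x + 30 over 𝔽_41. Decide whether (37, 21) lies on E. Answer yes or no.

yes

y² = 21² ≡ 31; x³ + 35x + 30 = 51978 ≡ 31 (mod 41). 31 = 31.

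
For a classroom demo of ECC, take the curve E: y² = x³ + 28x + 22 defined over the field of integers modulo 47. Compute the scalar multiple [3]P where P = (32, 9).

(22, 37)

Repeated addition: build up to 3P.
2P: tangent at (32, 9): λ = (3·32² + 28)/(2·9) ≡ 45/18. 18⁻¹ ≡ 34 (mod 47) since 18·34 = 612 ≡ 1, so λ ≡ 45·34 ≡ 26.
  x = λ² - 32 - 32 = 676 - 64 ≡ 1; y = λ·(32 - 1) - 9 ≡ 45. → (1, 45)
3P: (1, 45) + (32, 9). λ = (9 - 45)/(32 - 1) ≡ 11/31 mod 47. 31⁻¹ ≡ 44 (mod 47) since 31·44 = 1364 ≡ 1, so λ ≡ 14.
  x = λ² - 1 - 32 = 196 - 33 ≡ 22; y = λ·(1 - 22) - 45 ≡ 37. → (22, 37)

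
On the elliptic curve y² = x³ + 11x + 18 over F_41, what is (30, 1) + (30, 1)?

(18, 29)

tangent at (30, 1): λ = (3·30² + 11)/(2·1) ≡ 5/2. 2⁻¹ ≡ 21 (mod 41), so λ ≡ 5·21 ≡ 23.
  x = λ² - 30 - 30 = 529 - 60 ≡ 18; y = λ·(30 - 18) - 1 ≡ 29. → (18, 29)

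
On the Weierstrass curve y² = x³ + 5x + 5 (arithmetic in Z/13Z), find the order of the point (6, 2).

12

2P: tangent at (6, 2): λ = (3·6² + 5)/(2·2) ≡ 9/4. 4⁻¹ ≡ 10 (mod 13), so λ ≡ 9·10 ≡ 12.
  x = λ² - 6 - 6 = 144 - 12 ≡ 2; y = λ·(6 - 2) - 2 ≡ 7. → (2, 7)
3P: (2, 7) + (6, 2). λ = (2 - 7)/(6 - 2) ≡ 8/4 mod 13. 4⁻¹ ≡ 10 (mod 13) since 4·10 = 40 ≡ 1, so λ ≡ 2.
  x = λ² - 2 - 6 = 4 - 8 ≡ 9; y = λ·(2 - 9) - 7 ≡ 5. → (9, 5)
4P: (9, 5) + (6, 2). λ = (2 - 5)/(6 - 9) ≡ 10/10 mod 13. 10⁻¹ ≡ 4 (mod 13), so λ ≡ 1.
  x = λ² - 9 - 6 = 1 - 15 ≡ 12; y = λ·(9 - 12) - 5 ≡ 5. → (12, 5)
5P: (12, 5) + (6, 2). λ = (2 - 5)/(6 - 12) ≡ 10/7 mod 13. 7⁻¹ ≡ 2 (mod 13) since 7·2 = 14 ≡ 1, so λ ≡ 7.
  x = λ² - 12 - 6 = 49 - 18 ≡ 5; y = λ·(12 - 5) - 5 ≡ 5. → (5, 5)
6P: (5, 5) + (6, 2). λ = (2 - 5)/(6 - 5) ≡ 10/1 mod 13. 1⁻¹ ≡ 1 (mod 13), so λ ≡ 10.
  x = λ² - 5 - 6 = 100 - 11 ≡ 11; y = λ·(5 - 11) - 5 ≡ 0. → (11, 0)
7P: (11, 0) + (6, 2). λ = (2 - 0)/(6 - 11) ≡ 2/8 mod 13. 8⁻¹ ≡ 5 (mod 13), so λ ≡ 10.
  x = λ² - 11 - 6 = 100 - 17 ≡ 5; y = λ·(11 - 5) - 0 ≡ 8. → (5, 8)
8P: (5, 8) + (6, 2). λ = (2 - 8)/(6 - 5) ≡ 7/1 mod 13. 1⁻¹ ≡ 1 (mod 13), so λ ≡ 7.
  x = λ² - 5 - 6 = 49 - 11 ≡ 12; y = λ·(5 - 12) - 8 ≡ 8. → (12, 8)
9P: (12, 8) + (6, 2). λ = (2 - 8)/(6 - 12) ≡ 7/7 mod 13. 7⁻¹ ≡ 2 (mod 13) since 7·2 = 14 ≡ 1, so λ ≡ 1.
  x = λ² - 12 - 6 = 1 - 18 ≡ 9; y = λ·(12 - 9) - 8 ≡ 8. → (9, 8)
10P: (9, 8) + (6, 2). λ = (2 - 8)/(6 - 9) ≡ 7/10 mod 13. 10⁻¹ ≡ 4 (mod 13), so λ ≡ 2.
  x = λ² - 9 - 6 = 4 - 15 ≡ 2; y = λ·(9 - 2) - 8 ≡ 6. → (2, 6)
11P: (2, 6) + (6, 2). λ = (2 - 6)/(6 - 2) ≡ 9/4 mod 13. 4⁻¹ ≡ 10 (mod 13) since 4·10 = 40 ≡ 1, so λ ≡ 12.
  x = λ² - 2 - 6 = 144 - 8 ≡ 6; y = λ·(2 - 6) - 6 ≡ 11. → (6, 11)
12P: (6, 11) + (6, 2): same x and y₁ ≡ -y₂, so the sum is O.
12P = O, so the order is 12.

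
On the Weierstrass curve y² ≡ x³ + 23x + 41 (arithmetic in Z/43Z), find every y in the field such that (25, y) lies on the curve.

none

x³ + 23x + 41 = 16241 ≡ 30 (mod 43).
30 is a non-residue mod 43; no y exists.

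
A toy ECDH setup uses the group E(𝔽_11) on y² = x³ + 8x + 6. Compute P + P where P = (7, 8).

tangent at (7, 8): λ = (3·7² + 8)/(2·8) ≡ 1/5. 5⁻¹ ≡ 9 (mod 11), so λ ≡ 1·9 ≡ 9.
  x = λ² - 7 - 7 = 81 - 14 ≡ 1; y = λ·(7 - 1) - 8 ≡ 2. → (1, 2)

(1, 2)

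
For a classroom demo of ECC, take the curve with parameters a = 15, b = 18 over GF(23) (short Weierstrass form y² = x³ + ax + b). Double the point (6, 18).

tangent at (6, 18): λ = (3·6² + 15)/(2·18) ≡ 8/13. 13⁻¹ ≡ 16 (mod 23), so λ ≡ 8·16 ≡ 13.
  x = λ² - 6 - 6 = 169 - 12 ≡ 19; y = λ·(6 - 19) - 18 ≡ 20. → (19, 20)

(19, 20)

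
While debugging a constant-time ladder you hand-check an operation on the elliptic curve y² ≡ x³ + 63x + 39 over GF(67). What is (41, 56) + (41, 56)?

(7, 32)

tangent at (41, 56): λ = (3·41² + 63)/(2·56) ≡ 14/45. 45⁻¹ ≡ 3 (mod 67), so λ ≡ 14·3 ≡ 42.
  x = λ² - 41 - 41 = 1764 - 82 ≡ 7; y = λ·(41 - 7) - 56 ≡ 32. → (7, 32)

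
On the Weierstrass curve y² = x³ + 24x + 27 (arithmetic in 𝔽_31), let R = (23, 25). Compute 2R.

tangent at (23, 25): λ = (3·23² + 24)/(2·25) ≡ 30/19. 19⁻¹ ≡ 18 (mod 31), so λ ≡ 30·18 ≡ 13.
  x = λ² - 23 - 23 = 169 - 46 ≡ 30; y = λ·(23 - 30) - 25 ≡ 8. → (30, 8)

(30, 8)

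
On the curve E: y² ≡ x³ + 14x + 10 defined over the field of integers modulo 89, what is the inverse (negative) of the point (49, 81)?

-(49, 81) = (49, -81 mod 89) = (49, 8).

(49, 8)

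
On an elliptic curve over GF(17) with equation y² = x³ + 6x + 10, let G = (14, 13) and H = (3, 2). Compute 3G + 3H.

(1, 0)

First 3G:
Repeated addition: build up to 3G.
2G: tangent at (14, 13): λ = (3·14² + 6)/(2·13) ≡ 16/9. 9⁻¹ ≡ 2 (mod 17) since 9·2 = 18 ≡ 1, so λ ≡ 16·2 ≡ 15.
  x = λ² - 14 - 14 = 225 - 28 ≡ 10; y = λ·(14 - 10) - 13 ≡ 13. → (10, 13)
3G: (10, 13) + (14, 13). λ = (13 - 13)/(14 - 10) ≡ 0/4 mod 17. 4⁻¹ ≡ 13 (mod 17) since 4·13 = 52 ≡ 1, so λ ≡ 0.
  x = λ² - 10 - 14 = 0 - 24 ≡ 10; y = λ·(10 - 10) - 13 ≡ 4. → (10, 4)
3G = (10, 4).
Next 3H:
Repeated addition: build up to 3H.
2H: tangent at (3, 2): λ = (3·3² + 6)/(2·2) ≡ 16/4. 4⁻¹ ≡ 13 (mod 17) since 4·13 = 52 ≡ 1, so λ ≡ 16·13 ≡ 4.
  x = λ² - 3 - 3 = 16 - 6 ≡ 10; y = λ·(3 - 10) - 2 ≡ 4. → (10, 4)
3H: (10, 4) + (3, 2). λ = (2 - 4)/(3 - 10) ≡ 15/10 mod 17. 10⁻¹ ≡ 12 (mod 17) since 10·12 = 120 ≡ 1, so λ ≡ 10.
  x = λ² - 10 - 3 = 100 - 13 ≡ 2; y = λ·(10 - 2) - 4 ≡ 8. → (2, 8)
3H = (2, 8).
Finally 3G + 3H:
(10, 4) + (2, 8). λ = (8 - 4)/(2 - 10) ≡ 4/9 mod 17. 9⁻¹ ≡ 2 (mod 17), so λ ≡ 8.
  x = λ² - 10 - 2 = 64 - 12 ≡ 1; y = λ·(10 - 1) - 4 ≡ 0. → (1, 0)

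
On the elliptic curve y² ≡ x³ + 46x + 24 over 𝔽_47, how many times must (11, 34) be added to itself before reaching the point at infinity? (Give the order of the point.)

4

2P: tangent at (11, 34): λ = (3·11² + 46)/(2·34) ≡ 33/21. 21⁻¹ ≡ 9 (mod 47) since 21·9 = 189 ≡ 1, so λ ≡ 33·9 ≡ 15.
  x = λ² - 11 - 11 = 225 - 22 ≡ 15; y = λ·(11 - 15) - 34 ≡ 0. → (15, 0)
3P: (15, 0) + (11, 34). λ = (34 - 0)/(11 - 15) ≡ 34/43 mod 47. 43⁻¹ ≡ 35 (mod 47), so λ ≡ 15.
  x = λ² - 15 - 11 = 225 - 26 ≡ 11; y = λ·(15 - 11) - 0 ≡ 13. → (11, 13)
4P: (11, 13) + (11, 34): same x and y₁ ≡ -y₂, so the sum is the point at infinity.
4P = the point at infinity, so the order is 4.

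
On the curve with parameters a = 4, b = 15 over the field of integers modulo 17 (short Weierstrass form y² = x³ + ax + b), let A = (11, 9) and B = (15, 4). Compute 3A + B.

(6, 0)

First 3A:
Repeated addition: build up to 3A.
2A: tangent at (11, 9): λ = (3·11² + 4)/(2·9) ≡ 10/1. 1⁻¹ ≡ 1 (mod 17), so λ ≡ 10·1 ≡ 10.
  x = λ² - 11 - 11 = 100 - 22 ≡ 10; y = λ·(11 - 10) - 9 ≡ 1. → (10, 1)
3A: (10, 1) + (11, 9). λ = (9 - 1)/(11 - 10) ≡ 8/1 mod 17. 1⁻¹ ≡ 1 (mod 17), so λ ≡ 8.
  x = λ² - 10 - 11 = 64 - 21 ≡ 9; y = λ·(10 - 9) - 1 ≡ 7. → (9, 7)
3A = (9, 7).
Finally 3A + B:
(9, 7) + (15, 4). λ = (4 - 7)/(15 - 9) ≡ 14/6 mod 17. 6⁻¹ ≡ 3 (mod 17), so λ ≡ 8.
  x = λ² - 9 - 15 = 64 - 24 ≡ 6; y = λ·(9 - 6) - 7 ≡ 0. → (6, 0)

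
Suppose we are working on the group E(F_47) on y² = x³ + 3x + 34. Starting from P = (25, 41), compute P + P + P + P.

Double-and-add on 4 = (100)₂. Start with P = (25, 41) for the leading 1-bit.
double: tangent at (25, 41): λ = (3·25² + 3)/(2·41) ≡ 45/35. 35⁻¹ ≡ 43 (mod 47), so λ ≡ 45·43 ≡ 8.
  x = λ² - 25 - 25 = 64 - 50 ≡ 14; y = λ·(25 - 14) - 41 ≡ 0. → (14, 0)
double: (14, 0) + (14, 0): same x and y₁ ≡ -y₂, so the sum is 𝒪.

O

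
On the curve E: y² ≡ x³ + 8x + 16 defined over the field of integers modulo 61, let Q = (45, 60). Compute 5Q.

Double-and-add on 5 = (101)₂. Start with Q = (45, 60) for the leading 1-bit.
double: tangent at (45, 60): λ = (3·45² + 8)/(2·60) ≡ 44/59. 59⁻¹ ≡ 30 (mod 61), so λ ≡ 44·30 ≡ 39.
  x = λ² - 45 - 45 = 1521 - 90 ≡ 28; y = λ·(45 - 28) - 60 ≡ 54. → (28, 54)
double: tangent at (28, 54): λ = (3·28² + 8)/(2·54) ≡ 42/47. 47⁻¹ ≡ 13 (mod 61), so λ ≡ 42·13 ≡ 58.
  x = λ² - 28 - 28 = 3364 - 56 ≡ 14; y = λ·(28 - 14) - 54 ≡ 26. → (14, 26)
add Q: (14, 26) + (45, 60). λ = (60 - 26)/(45 - 14) ≡ 34/31 mod 61. 31⁻¹ ≡ 2 (mod 61), so λ ≡ 7.
  x = λ² - 14 - 45 = 49 - 59 ≡ 51; y = λ·(14 - 51) - 26 ≡ 20. → (51, 20)

(51, 20)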